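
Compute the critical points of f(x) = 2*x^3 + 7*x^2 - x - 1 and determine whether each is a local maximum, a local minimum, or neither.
f'(x) = 6*x^2 + 14*x - 1

Solve f'(x) = 0:
  6*x^2 + 14*x - 1 = 0 has no rational roots; quadratic formula: x = (-14 ± √220)/12.
  ⇒ x = -sqrt(55)/6 - 7/6 ≈ -2.4027, -7/6 + sqrt(55)/6 ≈ 0.0694

f''(x) = 12*x + 14
Second-derivative test at each critical point:
  f''(-2.4027) = -14.8324 < 0 → local maximum
  f''(0.0694) = 14.8324 > 0 → local minimum

Critical points: x = -sqrt(55)/6 - 7/6 ≈ -2.4027 (local maximum); x = -7/6 + sqrt(55)/6 ≈ 0.0694 (local minimum)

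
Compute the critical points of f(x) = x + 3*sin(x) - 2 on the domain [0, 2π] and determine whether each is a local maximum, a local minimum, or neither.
f'(x) = 3*cos(x) + 1

Solve f'(x) = 0 on [0, 2π]:
  f'(x) = 0 ⇔ cos(x) = -1/3, i.e. x = ±arccos(-1/3) + 2nπ; keep the solutions lying in [0, 2π].
  ⇒ x = acos(-1/3) ≈ 1.9106, -acos(-1/3) + 2*pi ≈ 4.3726

f''(x) = -3*sin(x)
Second-derivative test at each critical point:
  f''(1.9106) = -2.8284 < 0 → local maximum
  f''(4.3726) = 2.8284 > 0 → local minimum

Critical points: x = acos(-1/3) ≈ 1.9106 (local maximum); x = -acos(-1/3) + 2*pi ≈ 4.3726 (local minimum)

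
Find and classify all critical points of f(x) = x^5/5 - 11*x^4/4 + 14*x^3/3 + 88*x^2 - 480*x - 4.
f'(x) = x^4 - 11*x^3 + 14*x^2 + 176*x - 480

Solve f'(x) = 0:
  Factor: x^4 - 11*x^3 + 14*x^2 + 176*x - 480 = (x - 6)*(x - 5)*(x - 4)*(x + 4) = 0.
  ⇒ x = -4, 4, 5, 6

f''(x) = 4*x^3 - 33*x^2 + 28*x + 176
Second-derivative test at each critical point:
  f''(-4) = -720 < 0 → local maximum
  f''(4) = 16 > 0 → local minimum
  f''(5) = -9 < 0 → local maximum
  f''(6) = 20 > 0 → local minimum

Critical points: x = -4 (local maximum); x = 4 (local minimum); x = 5 (local maximum); x = 6 (local minimum)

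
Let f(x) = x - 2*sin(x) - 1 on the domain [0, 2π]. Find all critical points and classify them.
f'(x) = 1 - 2*cos(x)

Solve f'(x) = 0 on [0, 2π]:
  f'(x) = 0 ⇔ cos(x) = 1/2, i.e. x = ±arccos(1/2) + 2nπ; keep the solutions lying in [0, 2π].
  ⇒ x = pi/3 ≈ 1.0472, 5*pi/3 ≈ 5.2360

f''(x) = 2*sin(x)
Second-derivative test at each critical point:
  f''(1.0472) = 1.7321 > 0 → local minimum
  f''(5.2360) = -1.7321 < 0 → local maximum

Critical points: x = pi/3 ≈ 1.0472 (local minimum); x = 5*pi/3 ≈ 5.2360 (local maximum)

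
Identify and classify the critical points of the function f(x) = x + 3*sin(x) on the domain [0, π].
f'(x) = 3*cos(x) + 1

Solve f'(x) = 0 on [0, π]:
  f'(x) = 0 ⇔ cos(x) = -1/3, i.e. x = ±arccos(-1/3) + 2nπ; keep the solutions lying in [0, π].
  ⇒ x = acos(-1/3) ≈ 1.9106

f''(x) = -3*sin(x)
Second-derivative test at each critical point:
  f''(1.9106) = -2.8284 < 0 → local maximum

Critical points: x = acos(-1/3) ≈ 1.9106 (local maximum)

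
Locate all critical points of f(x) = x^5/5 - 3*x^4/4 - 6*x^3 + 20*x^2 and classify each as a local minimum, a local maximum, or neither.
f'(x) = x*(x^3 - 3*x^2 - 18*x + 40)

Solve f'(x) = 0:
  Factor: x^4 - 3*x^3 - 18*x^2 + 40*x = x*(x - 5)*(x - 2)*(x + 4) = 0.
  ⇒ x = -4, 0, 2, 5

f''(x) = 4*x^3 - 9*x^2 - 36*x + 40
Second-derivative test at each critical point:
  f''(-4) = -216 < 0 → local maximum
  f''(0) = 40 > 0 → local minimum
  f''(2) = -36 < 0 → local maximum
  f''(5) = 135 > 0 → local minimum

Critical points: x = -4 (local maximum); x = 0 (local minimum); x = 2 (local maximum); x = 5 (local minimum)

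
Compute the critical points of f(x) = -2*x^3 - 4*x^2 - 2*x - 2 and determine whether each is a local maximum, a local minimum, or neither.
f'(x) = -6*x^2 - 8*x - 2

Solve f'(x) = 0:
  Factor: -6*x^2 - 8*x - 2 = -2*(x + 1)*(3*x + 1) = 0.
  ⇒ x = -1, -1/3

f''(x) = -12*x - 8
Second-derivative test at each critical point:
  f''(-1) = 4 > 0 → local minimum
  f''(-1/3) = -4 < 0 → local maximum

Critical points: x = -1 (local minimum); x = -1/3 (local maximum)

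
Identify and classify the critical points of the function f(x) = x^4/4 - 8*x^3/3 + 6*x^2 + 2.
f'(x) = x*(x^2 - 8*x + 12)

Solve f'(x) = 0:
  Factor: x^3 - 8*x^2 + 12*x = x*(x - 6)*(x - 2) = 0.
  ⇒ x = 0, 2, 6

f''(x) = 3*x^2 - 16*x + 12
Second-derivative test at each critical point:
  f''(0) = 12 > 0 → local minimum
  f''(2) = -8 < 0 → local maximum
  f''(6) = 24 > 0 → local minimum

Critical points: x = 0 (local minimum); x = 2 (local maximum); x = 6 (local minimum)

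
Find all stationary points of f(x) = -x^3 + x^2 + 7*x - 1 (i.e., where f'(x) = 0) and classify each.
f'(x) = -3*x^2 + 2*x + 7

Solve f'(x) = 0:
  3*x^2 - 2*x - 7 = 0 has no rational roots; quadratic formula: x = (2 ± √88)/6.
  ⇒ x = 1/3 - sqrt(22)/3 ≈ -1.2301, 1/3 + sqrt(22)/3 ≈ 1.8968

f''(x) = 2 - 6*x
Second-derivative test at each critical point:
  f''(-1.2301) = 9.3808 > 0 → local minimum
  f''(1.8968) = -9.3808 < 0 → local maximum

Critical points: x = 1/3 - sqrt(22)/3 ≈ -1.2301 (local minimum); x = 1/3 + sqrt(22)/3 ≈ 1.8968 (local maximum)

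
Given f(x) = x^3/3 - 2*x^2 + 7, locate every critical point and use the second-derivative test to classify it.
f'(x) = x*(x - 4)

Solve f'(x) = 0:
  Factor: x^2 - 4*x = x*(x - 4) = 0.
  ⇒ x = 0, 4

f''(x) = 2*x - 4
Second-derivative test at each critical point:
  f''(0) = -4 < 0 → local maximum
  f''(4) = 4 > 0 → local minimum

Critical points: x = 0 (local maximum); x = 4 (local minimum)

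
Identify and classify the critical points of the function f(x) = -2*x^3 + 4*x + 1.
f'(x) = 4 - 6*x^2

Solve f'(x) = 0:
  Factor: 4 - 6*x^2 = -2*(3*x^2 - 2); 3*x^2 - 2 = 0 has no rational roots; quadratic formula: x = (0 ± √24)/6.
  ⇒ x = -sqrt(6)/3 ≈ -0.8165, sqrt(6)/3 ≈ 0.8165

f''(x) = -12*x
Second-derivative test at each critical point:
  f''(-0.8165) = 9.7980 > 0 → local minimum
  f''(0.8165) = -9.7980 < 0 → local maximum

Critical points: x = -sqrt(6)/3 ≈ -0.8165 (local minimum); x = sqrt(6)/3 ≈ 0.8165 (local maximum)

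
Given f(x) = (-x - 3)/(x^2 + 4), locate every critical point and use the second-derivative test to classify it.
f'(x) = (-x^2 + 2*x*(x + 3) - 4)/(x^2 + 4)^2

Solve f'(x) = 0:
  f'(x) = (x^2 + 6*x - 4)/(x^2 + 4)^2; the denominator is positive wherever f is defined, so f'(x) = 0 ⇔ x^2 + 6*x - 4 = 0.
  x^2 + 6*x - 4 = 0 has no rational roots; quadratic formula: x = (-6 ± √52)/2.
  ⇒ x = -sqrt(13) - 3 ≈ -6.6056, -3 + sqrt(13) ≈ 0.6056

f''(x) = 2*(-4*x^2*(x + 3) + 3*(x + 1)*(x^2 + 4))/(x^2 + 4)^3
Second-derivative test at each critical point:
  f''(-6.6056) = -0.0032 < 0 → local maximum
  f''(0.6056) = 0.3782 > 0 → local minimum

Critical points: x = -sqrt(13) - 3 ≈ -6.6056 (local maximum); x = -3 + sqrt(13) ≈ 0.6056 (local minimum)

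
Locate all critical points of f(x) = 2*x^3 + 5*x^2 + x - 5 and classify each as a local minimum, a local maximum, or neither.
f'(x) = 6*x^2 + 10*x + 1

Solve f'(x) = 0:
  6*x^2 + 10*x + 1 = 0 has no rational roots; quadratic formula: x = (-10 ± √76)/12.
  ⇒ x = -5/6 - sqrt(19)/6 ≈ -1.5598, -5/6 + sqrt(19)/6 ≈ -0.1069

f''(x) = 12*x + 10
Second-derivative test at each critical point:
  f''(-1.5598) = -8.7178 < 0 → local maximum
  f''(-0.1069) = 8.7178 > 0 → local minimum

Critical points: x = -5/6 - sqrt(19)/6 ≈ -1.5598 (local maximum); x = -5/6 + sqrt(19)/6 ≈ -0.1069 (local minimum)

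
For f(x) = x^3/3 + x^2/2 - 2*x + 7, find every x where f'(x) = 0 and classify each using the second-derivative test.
f'(x) = x^2 + x - 2

Solve f'(x) = 0:
  Factor: x^2 + x - 2 = (x - 1)*(x + 2) = 0.
  ⇒ x = -2, 1

f''(x) = 2*x + 1
Second-derivative test at each critical point:
  f''(-2) = -3 < 0 → local maximum
  f''(1) = 3 > 0 → local minimum

Critical points: x = -2 (local maximum); x = 1 (local minimum)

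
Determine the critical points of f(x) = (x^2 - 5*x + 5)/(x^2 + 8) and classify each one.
f'(x) = (5*x^2 + 6*x - 40)/(x^4 + 16*x^2 + 64)

Solve f'(x) = 0:
  f'(x) = (5*x^2 + 6*x - 40)/(x^2 + 8)^2; the denominator is positive wherever f is defined, so f'(x) = 0 ⇔ 5*x^2 + 6*x - 40 = 0.
  5*x^2 + 6*x - 40 = 0 has no rational roots; quadratic formula: x = (-6 ± √836)/10.
  ⇒ x = -sqrt(209)/5 - 3/5 ≈ -3.4914, -3/5 + sqrt(209)/5 ≈ 2.2914

f''(x) = 2*(-5*x^3 - 9*x^2 + 120*x + 24)/(x^6 + 24*x^4 + 192*x^2 + 512)
Second-derivative test at each critical point:
  f''(-3.4914) = -0.0709 < 0 → local maximum
  f''(2.2914) = 0.1647 > 0 → local minimum

Critical points: x = -sqrt(209)/5 - 3/5 ≈ -3.4914 (local maximum); x = -3/5 + sqrt(209)/5 ≈ 2.2914 (local minimum)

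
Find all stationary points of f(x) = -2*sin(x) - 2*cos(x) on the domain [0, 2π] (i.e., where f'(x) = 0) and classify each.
f'(x) = -2*sqrt(2)*cos(x + pi/4)

Solve f'(x) = 0 on [0, 2π]:
  f'(x) = 0 ⇔ -2*cos(x) = -2*sin(x) ⇔ tan(x) = 1, i.e. x = arctan(1) + nπ; keep the solutions lying in [0, 2π].
  ⇒ x = pi/4 ≈ 0.7854, 5*pi/4 ≈ 3.9270

f''(x) = 2*sqrt(2)*sin(x + pi/4)
Second-derivative test at each critical point:
  f''(0.7854) = 2.8284 > 0 → local minimum
  f''(3.9270) = -2.8284 < 0 → local maximum

Critical points: x = pi/4 ≈ 0.7854 (local minimum); x = 5*pi/4 ≈ 3.9270 (local maximum)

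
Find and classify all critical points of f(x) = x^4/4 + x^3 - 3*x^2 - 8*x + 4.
f'(x) = x^3 + 3*x^2 - 6*x - 8

Solve f'(x) = 0:
  Factor: x^3 + 3*x^2 - 6*x - 8 = (x - 2)*(x + 1)*(x + 4) = 0.
  ⇒ x = -4, -1, 2

f''(x) = 3*x^2 + 6*x - 6
Second-derivative test at each critical point:
  f''(-4) = 18 > 0 → local minimum
  f''(-1) = -9 < 0 → local maximum
  f''(2) = 18 > 0 → local minimum

Critical points: x = -4 (local minimum); x = -1 (local maximum); x = 2 (local minimum)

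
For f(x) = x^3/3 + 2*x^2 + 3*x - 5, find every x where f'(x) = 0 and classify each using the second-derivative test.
f'(x) = x^2 + 4*x + 3

Solve f'(x) = 0:
  Factor: x^2 + 4*x + 3 = (x + 1)*(x + 3) = 0.
  ⇒ x = -3, -1

f''(x) = 2*x + 4
Second-derivative test at each critical point:
  f''(-3) = -2 < 0 → local maximum
  f''(-1) = 2 > 0 → local minimum

Critical points: x = -3 (local maximum); x = -1 (local minimum)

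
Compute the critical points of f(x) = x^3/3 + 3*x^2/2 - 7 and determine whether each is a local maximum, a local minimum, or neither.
f'(x) = x*(x + 3)

Solve f'(x) = 0:
  Factor: x^2 + 3*x = x*(x + 3) = 0.
  ⇒ x = -3, 0

f''(x) = 2*x + 3
Second-derivative test at each critical point:
  f''(-3) = -3 < 0 → local maximum
  f''(0) = 3 > 0 → local minimum

Critical points: x = -3 (local maximum); x = 0 (local minimum)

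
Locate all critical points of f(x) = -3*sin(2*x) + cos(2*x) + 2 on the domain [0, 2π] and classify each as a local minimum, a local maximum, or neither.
f'(x) = -2*sin(2*x) - 6*cos(2*x)

Solve f'(x) = 0 on [0, 2π]:
  f'(x) = 0 ⇔ -3*cos(2*x) = sin(2*x) ⇔ tan(2*x) = -3, i.e. 2*x = arctan(-3) + nπ; keep the solutions lying in [0, 2π].
  ⇒ x = -atan(3)/2 + pi/2 ≈ 0.9463, pi - atan(3)/2 ≈ 2.5171, -atan(3)/2 + 3*pi/2 ≈ 4.0879, -atan(3)/2 + 2*pi ≈ 5.6587

f''(x) = 12*sin(2*x) - 4*cos(2*x)
Second-derivative test at each critical point:
  f''(0.9463) = 12.6491 > 0 → local minimum
  f''(2.5171) = -12.6491 < 0 → local maximum
  f''(4.0879) = 12.6491 > 0 → local minimum
  f''(5.6587) = -12.6491 < 0 → local maximum

Critical points: x = -atan(3)/2 + pi/2 ≈ 0.9463 (local minimum); x = pi - atan(3)/2 ≈ 2.5171 (local maximum); x = -atan(3)/2 + 3*pi/2 ≈ 4.0879 (local minimum); x = -atan(3)/2 + 2*pi ≈ 5.6587 (local maximum)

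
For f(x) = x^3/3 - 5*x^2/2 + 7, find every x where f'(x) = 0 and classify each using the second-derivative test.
f'(x) = x*(x - 5)

Solve f'(x) = 0:
  Factor: x^2 - 5*x = x*(x - 5) = 0.
  ⇒ x = 0, 5

f''(x) = 2*x - 5
Second-derivative test at each critical point:
  f''(0) = -5 < 0 → local maximum
  f''(5) = 5 > 0 → local minimum

Critical points: x = 0 (local maximum); x = 5 (local minimum)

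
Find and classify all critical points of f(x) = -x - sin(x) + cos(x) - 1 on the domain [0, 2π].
f'(x) = -sqrt(2)*sin(x + pi/4) - 1

Solve f'(x) = 0 on [0, 2π]:
  f'(x) = 0 ⇔ -sin(x) - cos(x) = 1. Write the left side as R·cos(x + φ) with R = √((-1)² + 1²) = sqrt(2), cos φ = -sqrt(2)/2, sin φ = sqrt(2)/2; then cos(x + φ) = sqrt(2)/2. Solve for x and keep the solutions lying in [0, 2π].
  ⇒ x = pi ≈ 3.1416, 3*pi/2 ≈ 4.7124

f''(x) = sin(x) - cos(x)
Second-derivative test at each critical point:
  f''(3.1416) = 1 > 0 → local minimum
  f''(4.7124) = -1 < 0 → local maximum

Critical points: x = pi ≈ 3.1416 (local minimum); x = 3*pi/2 ≈ 4.7124 (local maximum)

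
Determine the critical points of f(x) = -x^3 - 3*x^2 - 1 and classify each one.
f'(x) = 3*x*(-x - 2)

Solve f'(x) = 0:
  Factor: -3*x^2 - 6*x = -3*x*(x + 2) = 0.
  ⇒ x = -2, 0

f''(x) = -6*x - 6
Second-derivative test at each critical point:
  f''(-2) = 6 > 0 → local minimum
  f''(0) = -6 < 0 → local maximum

Critical points: x = -2 (local minimum); x = 0 (local maximum)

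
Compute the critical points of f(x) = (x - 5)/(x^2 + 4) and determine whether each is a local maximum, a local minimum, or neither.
f'(x) = (x^2 - 2*x*(x - 5) + 4)/(x^2 + 4)^2

Solve f'(x) = 0:
  f'(x) = -(x^2 - 10*x - 4)/(x^2 + 4)^2; the denominator is positive wherever f is defined, so f'(x) = 0 ⇔ -x^2 + 10*x + 4 = 0.
  x^2 - 10*x - 4 = 0 has no rational roots; quadratic formula: x = (10 ± √116)/2.
  ⇒ x = 5 - sqrt(29) ≈ -0.3852, 5 + sqrt(29) ≈ 10.3852

f''(x) = 2*(4*x^2*(x - 5) + (5 - 3*x)*(x^2 + 4))/(x^2 + 4)^3
Second-derivative test at each critical point:
  f''(-0.3852) = 0.6259 > 0 → local minimum
  f''(10.3852) = -0.0009 < 0 → local maximum

Critical points: x = 5 - sqrt(29) ≈ -0.3852 (local minimum); x = 5 + sqrt(29) ≈ 10.3852 (local maximum)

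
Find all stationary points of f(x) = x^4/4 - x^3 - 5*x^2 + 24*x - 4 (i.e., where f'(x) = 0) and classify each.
f'(x) = x^3 - 3*x^2 - 10*x + 24

Solve f'(x) = 0:
  Factor: x^3 - 3*x^2 - 10*x + 24 = (x - 4)*(x - 2)*(x + 3) = 0.
  ⇒ x = -3, 2, 4

f''(x) = 3*x^2 - 6*x - 10
Second-derivative test at each critical point:
  f''(-3) = 35 > 0 → local minimum
  f''(2) = -10 < 0 → local maximum
  f''(4) = 14 > 0 → local minimum

Critical points: x = -3 (local minimum); x = 2 (local maximum); x = 4 (local minimum)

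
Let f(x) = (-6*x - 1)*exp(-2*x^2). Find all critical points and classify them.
f'(x) = 2*(2*x*(6*x + 1) - 3)*exp(-2*x^2)

Solve f'(x) = 0:
  f'(x) = (24*x^2 + 4*x - 6)·exp(-2*x^2) and exp(-2*x^2) > 0 for every x, so f'(x) = 0 ⇔ 24*x^2 + 4*x - 6 = 0.
  Factor: 24*x^2 + 4*x - 6 = 2*(12*x^2 + 2*x - 3); 12*x^2 + 2*x - 3 = 0 has no rational roots; quadratic formula: x = (-2 ± √148)/24.
  ⇒ x = -sqrt(37)/12 - 1/12 ≈ -0.5902, -1/12 + sqrt(37)/12 ≈ 0.4236

f''(x) = 4*(-24*x^3 - 4*x^2 + 18*x + 1)*exp(-2*x^2)
Second-derivative test at each critical point:
  f''(-0.5902) = -12.1219 < 0 → local maximum
  f''(0.4236) = 16.9954 > 0 → local minimum

Critical points: x = -sqrt(37)/12 - 1/12 ≈ -0.5902 (local maximum); x = -1/12 + sqrt(37)/12 ≈ 0.4236 (local minimum)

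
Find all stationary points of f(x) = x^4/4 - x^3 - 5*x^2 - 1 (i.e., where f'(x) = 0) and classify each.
f'(x) = x*(x^2 - 3*x - 10)

Solve f'(x) = 0:
  Factor: x^3 - 3*x^2 - 10*x = x*(x - 5)*(x + 2) = 0.
  ⇒ x = -2, 0, 5

f''(x) = 3*x^2 - 6*x - 10
Second-derivative test at each critical point:
  f''(-2) = 14 > 0 → local minimum
  f''(0) = -10 < 0 → local maximum
  f''(5) = 35 > 0 → local minimum

Critical points: x = -2 (local minimum); x = 0 (local maximum); x = 5 (local minimum)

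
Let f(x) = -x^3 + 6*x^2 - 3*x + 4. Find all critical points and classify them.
f'(x) = -3*x^2 + 12*x - 3

Solve f'(x) = 0:
  Factor: -3*x^2 + 12*x - 3 = -3*(x^2 - 4*x + 1); x^2 - 4*x + 1 = 0 has no rational roots; quadratic formula: x = (4 ± √12)/2.
  ⇒ x = 2 - sqrt(3) ≈ 0.2679, sqrt(3) + 2 ≈ 3.7321

f''(x) = 12 - 6*x
Second-derivative test at each critical point:
  f''(0.2679) = 10.3923 > 0 → local minimum
  f''(3.7321) = -10.3923 < 0 → local maximum

Critical points: x = 2 - sqrt(3) ≈ 0.2679 (local minimum); x = sqrt(3) + 2 ≈ 3.7321 (local maximum)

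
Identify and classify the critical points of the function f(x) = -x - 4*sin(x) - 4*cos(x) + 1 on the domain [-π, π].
f'(x) = -4*sqrt(2)*cos(x + pi/4) - 1

Solve f'(x) = 0 on [-π, π]:
  f'(x) = 0 ⇔ 4*sin(x) - 4*cos(x) = 1. Write the left side as R·cos(x + φ) with R = √((-4)² + (-4)²) = 4*sqrt(2), cos φ = -sqrt(2)/2, sin φ = -sqrt(2)/2; then cos(x + φ) = sqrt(2)/8. Solve for x and keep the solutions lying in [-π, π].
  ⇒ x = -pi + atan((1 - sqrt(31))/(-sqrt(31) - 1)) ≈ -2.5339, atan((1 + sqrt(31))/(-1 + sqrt(31))) ≈ 0.9631

f''(x) = 4*sqrt(2)*sin(x + pi/4)
Second-derivative test at each critical point:
  f''(-2.5339) = -5.5678 < 0 → local maximum
  f''(0.9631) = 5.5678 > 0 → local minimum

Critical points: x = -pi + atan((1 - sqrt(31))/(-sqrt(31) - 1)) ≈ -2.5339 (local maximum); x = atan((1 + sqrt(31))/(-1 + sqrt(31))) ≈ 0.9631 (local minimum)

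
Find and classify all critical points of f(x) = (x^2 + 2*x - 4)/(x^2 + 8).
f'(x) = 2*(-x^2 + 12*x + 8)/(x^4 + 16*x^2 + 64)

Solve f'(x) = 0:
  f'(x) = -2*(x^2 - 12*x - 8)/(x^2 + 8)^2; the denominator is positive wherever f is defined, so f'(x) = 0 ⇔ -2*x^2 + 24*x + 16 = 0.
  Factor: -2*x^2 + 24*x + 16 = -2*(x^2 - 12*x - 8); x^2 - 12*x - 8 = 0 has no rational roots; quadratic formula: x = (12 ± √176)/2.
  ⇒ x = 6 - 2*sqrt(11) ≈ -0.6332, 6 + 2*sqrt(11) ≈ 12.6332

f''(x) = 4*(x^3 - 18*x^2 - 24*x + 48)/(x^6 + 24*x^4 + 192*x^2 + 512)
Second-derivative test at each critical point:
  f''(-0.6332) = 0.3759 > 0 → local minimum
  f''(12.6332) = -0.0009 < 0 → local maximum

Critical points: x = 6 - 2*sqrt(11) ≈ -0.6332 (local minimum); x = 6 + 2*sqrt(11) ≈ 12.6332 (local maximum)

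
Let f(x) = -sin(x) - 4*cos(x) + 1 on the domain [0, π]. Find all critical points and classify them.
f'(x) = 4*sin(x) - cos(x)

Solve f'(x) = 0 on [0, π]:
  f'(x) = 0 ⇔ -cos(x) = -4*sin(x) ⇔ tan(x) = 1/4, i.e. x = arctan(1/4) + nπ; keep the solutions lying in [0, π].
  ⇒ x = atan(1/4) ≈ 0.2450

f''(x) = sin(x) + 4*cos(x)
Second-derivative test at each critical point:
  f''(0.2450) = 4.1231 > 0 → local minimum

Critical points: x = atan(1/4) ≈ 0.2450 (local minimum)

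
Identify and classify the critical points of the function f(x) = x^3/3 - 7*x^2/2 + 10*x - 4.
f'(x) = x^2 - 7*x + 10

Solve f'(x) = 0:
  Factor: x^2 - 7*x + 10 = (x - 5)*(x - 2) = 0.
  ⇒ x = 2, 5

f''(x) = 2*x - 7
Second-derivative test at each critical point:
  f''(2) = -3 < 0 → local maximum
  f''(5) = 3 > 0 → local minimum

Critical points: x = 2 (local maximum); x = 5 (local minimum)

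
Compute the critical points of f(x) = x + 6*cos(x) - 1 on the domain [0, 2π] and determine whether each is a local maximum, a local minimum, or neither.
f'(x) = 1 - 6*sin(x)

Solve f'(x) = 0 on [0, 2π]:
  f'(x) = 0 ⇔ sin(x) = 1/6, i.e. x = arcsin(1/6) + 2nπ or x = π − arcsin(1/6) + 2nπ; keep the solutions lying in [0, 2π].
  ⇒ x = asin(1/6) ≈ 0.1674, pi - asin(1/6) ≈ 2.9741

f''(x) = -6*cos(x)
Second-derivative test at each critical point:
  f''(0.1674) = -5.9161 < 0 → local maximum
  f''(2.9741) = 5.9161 > 0 → local minimum

Critical points: x = asin(1/6) ≈ 0.1674 (local maximum); x = pi - asin(1/6) ≈ 2.9741 (local minimum)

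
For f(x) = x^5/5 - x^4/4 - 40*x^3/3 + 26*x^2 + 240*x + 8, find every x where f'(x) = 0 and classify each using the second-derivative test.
f'(x) = x^4 - x^3 - 40*x^2 + 52*x + 240

Solve f'(x) = 0:
  Factor: x^4 - x^3 - 40*x^2 + 52*x + 240 = (x - 5)*(x - 4)*(x + 2)*(x + 6) = 0.
  ⇒ x = -6, -2, 4, 5

f''(x) = 4*x^3 - 3*x^2 - 80*x + 52
Second-derivative test at each critical point:
  f''(-6) = -440 < 0 → local maximum
  f''(-2) = 168 > 0 → local minimum
  f''(4) = -60 < 0 → local maximum
  f''(5) = 77 > 0 → local minimum

Critical points: x = -6 (local maximum); x = -2 (local minimum); x = 4 (local maximum); x = 5 (local minimum)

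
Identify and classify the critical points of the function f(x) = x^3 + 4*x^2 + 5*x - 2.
f'(x) = 3*x^2 + 8*x + 5

Solve f'(x) = 0:
  Factor: 3*x^2 + 8*x + 5 = (x + 1)*(3*x + 5) = 0.
  ⇒ x = -5/3, -1

f''(x) = 6*x + 8
Second-derivative test at each critical point:
  f''(-5/3) = -2 < 0 → local maximum
  f''(-1) = 2 > 0 → local minimum

Critical points: x = -5/3 (local maximum); x = -1 (local minimum)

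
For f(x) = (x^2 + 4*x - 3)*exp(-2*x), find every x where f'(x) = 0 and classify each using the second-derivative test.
f'(x) = 2*(-x^2 - 3*x + 5)*exp(-2*x)

Solve f'(x) = 0:
  f'(x) = (-2*x^2 - 6*x + 10)·exp(-2*x) and exp(-2*x) > 0 for every x, so f'(x) = 0 ⇔ -2*x^2 - 6*x + 10 = 0.
  Factor: -2*x^2 - 6*x + 10 = -2*(x^2 + 3*x - 5); x^2 + 3*x - 5 = 0 has no rational roots; quadratic formula: x = (-3 ± √29)/2.
  ⇒ x = -sqrt(29)/2 - 3/2 ≈ -4.1926, -3/2 + sqrt(29)/2 ≈ 1.1926

f''(x) = 2*(2*x^2 + 4*x - 13)*exp(-2*x)
Second-derivative test at each critical point:
  f''(-4.1926) = 47191.0674 > 0 → local minimum
  f''(1.1926) = -0.9917 < 0 → local maximum

Critical points: x = -sqrt(29)/2 - 3/2 ≈ -4.1926 (local minimum); x = -3/2 + sqrt(29)/2 ≈ 1.1926 (local maximum)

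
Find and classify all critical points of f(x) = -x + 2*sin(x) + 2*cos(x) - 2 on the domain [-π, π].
f'(x) = 2*sqrt(2)*cos(x + pi/4) - 1

Solve f'(x) = 0 on [-π, π]:
  f'(x) = 0 ⇔ -2*sin(x) + 2*cos(x) = 1. Write the left side as R·cos(x + φ) with R = √(2² + 2²) = 2*sqrt(2), cos φ = sqrt(2)/2, sin φ = sqrt(2)/2; then cos(x + φ) = sqrt(2)/4. Solve for x and keep the solutions lying in [-π, π].
  ⇒ x = -pi + atan((-sqrt(7) - 1)/(1 - sqrt(7))) ≈ -1.9948, atan((-1 + sqrt(7))/(1 + sqrt(7))) ≈ 0.4240

f''(x) = -2*sqrt(2)*sin(x + pi/4)
Second-derivative test at each critical point:
  f''(-1.9948) = 2.6458 > 0 → local minimum
  f''(0.4240) = -2.6458 < 0 → local maximum

Critical points: x = -pi + atan((-sqrt(7) - 1)/(1 - sqrt(7))) ≈ -1.9948 (local minimum); x = atan((-1 + sqrt(7))/(1 + sqrt(7))) ≈ 0.4240 (local maximum)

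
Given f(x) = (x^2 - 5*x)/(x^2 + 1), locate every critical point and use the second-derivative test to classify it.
f'(x) = (5*x^2 + 2*x - 5)/(x^4 + 2*x^2 + 1)

Solve f'(x) = 0:
  f'(x) = (5*x^2 + 2*x - 5)/(x^2 + 1)^2; the denominator is positive wherever f is defined, so f'(x) = 0 ⇔ 5*x^2 + 2*x - 5 = 0.
  5*x^2 + 2*x - 5 = 0 has no rational roots; quadratic formula: x = (-2 ± √104)/10.
  ⇒ x = -sqrt(26)/5 - 1/5 ≈ -1.2198, -1/5 + sqrt(26)/5 ≈ 0.8198

f''(x) = 2*(-5*x^3 - 3*x^2 + 15*x + 1)/(x^6 + 3*x^4 + 3*x^2 + 1)
Second-derivative test at each critical point:
  f''(-1.2198) = -1.6476 < 0 → local maximum
  f''(0.8198) = 3.6476 > 0 → local minimum

Critical points: x = -sqrt(26)/5 - 1/5 ≈ -1.2198 (local maximum); x = -1/5 + sqrt(26)/5 ≈ 0.8198 (local minimum)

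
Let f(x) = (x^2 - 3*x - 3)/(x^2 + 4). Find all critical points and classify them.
f'(x) = (3*x^2 + 14*x - 12)/(x^4 + 8*x^2 + 16)

Solve f'(x) = 0:
  f'(x) = (3*x^2 + 14*x - 12)/(x^2 + 4)^2; the denominator is positive wherever f is defined, so f'(x) = 0 ⇔ 3*x^2 + 14*x - 12 = 0.
  3*x^2 + 14*x - 12 = 0 has no rational roots; quadratic formula: x = (-14 ± √340)/6.
  ⇒ x = -sqrt(85)/3 - 7/3 ≈ -5.4065, -7/3 + sqrt(85)/3 ≈ 0.7398

f''(x) = 2*(-3*x^3 - 21*x^2 + 36*x + 28)/(x^6 + 12*x^4 + 48*x^2 + 64)
Second-derivative test at each critical point:
  f''(-5.4065) = -0.0167 < 0 → local maximum
  f''(0.7398) = 0.8917 > 0 → local minimum

Critical points: x = -sqrt(85)/3 - 7/3 ≈ -5.4065 (local maximum); x = -7/3 + sqrt(85)/3 ≈ 0.7398 (local minimum)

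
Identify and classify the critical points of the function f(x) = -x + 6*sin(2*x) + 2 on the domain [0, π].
f'(x) = 12*cos(2*x) - 1

Solve f'(x) = 0 on [0, π]:
  f'(x) = 0 ⇔ cos(2*x) = 1/12, i.e. 2*x = ±arccos(1/12) + 2nπ; keep the solutions lying in [0, π].
  ⇒ x = acos(1/12)/2 ≈ 0.7437, pi - acos(1/12)/2 ≈ 2.3979

f''(x) = -24*sin(2*x)
Second-derivative test at each critical point:
  f''(0.7437) = -23.9165 < 0 → local maximum
  f''(2.3979) = 23.9165 > 0 → local minimum

Critical points: x = acos(1/12)/2 ≈ 0.7437 (local maximum); x = pi - acos(1/12)/2 ≈ 2.3979 (local minimum)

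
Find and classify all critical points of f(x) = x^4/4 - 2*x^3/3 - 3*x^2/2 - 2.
f'(x) = x*(x^2 - 2*x - 3)

Solve f'(x) = 0:
  Factor: x^3 - 2*x^2 - 3*x = x*(x - 3)*(x + 1) = 0.
  ⇒ x = -1, 0, 3

f''(x) = 3*x^2 - 4*x - 3
Second-derivative test at each critical point:
  f''(-1) = 4 > 0 → local minimum
  f''(0) = -3 < 0 → local maximum
  f''(3) = 12 > 0 → local minimum

Critical points: x = -1 (local minimum); x = 0 (local maximum); x = 3 (local minimum)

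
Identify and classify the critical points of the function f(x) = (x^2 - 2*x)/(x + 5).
f'(x) = (x^2 + 10*x - 10)/(x^2 + 10*x + 25)

Solve f'(x) = 0:
  f'(x) = (x^2 + 10*x - 10)/(x + 5)^2; the denominator is positive wherever f is defined, so f'(x) = 0 ⇔ x^2 + 10*x - 10 = 0.
  x^2 + 10*x - 10 = 0 has no rational roots; quadratic formula: x = (-10 ± √140)/2.
  ⇒ x = -sqrt(35) - 5 ≈ -10.9161, -5 + sqrt(35) ≈ 0.9161

f''(x) = 70/(x^3 + 15*x^2 + 75*x + 125)
Second-derivative test at each critical point:
  f''(-10.9161) = -0.3381 < 0 → local maximum
  f''(0.9161) = 0.3381 > 0 → local minimum

Critical points: x = -sqrt(35) - 5 ≈ -10.9161 (local maximum); x = -5 + sqrt(35) ≈ 0.9161 (local minimum)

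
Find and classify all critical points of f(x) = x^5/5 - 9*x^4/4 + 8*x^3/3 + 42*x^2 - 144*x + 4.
f'(x) = x^4 - 9*x^3 + 8*x^2 + 84*x - 144

Solve f'(x) = 0:
  Factor: x^4 - 9*x^3 + 8*x^2 + 84*x - 144 = (x - 6)*(x - 4)*(x - 2)*(x + 3) = 0.
  ⇒ x = -3, 2, 4, 6

f''(x) = 4*x^3 - 27*x^2 + 16*x + 84
Second-derivative test at each critical point:
  f''(-3) = -315 < 0 → local maximum
  f''(2) = 40 > 0 → local minimum
  f''(4) = -28 < 0 → local maximum
  f''(6) = 72 > 0 → local minimum

Critical points: x = -3 (local maximum); x = 2 (local minimum); x = 4 (local maximum); x = 6 (local minimum)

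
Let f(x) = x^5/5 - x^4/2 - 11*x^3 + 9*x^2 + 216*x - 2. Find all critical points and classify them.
f'(x) = x^4 - 2*x^3 - 33*x^2 + 18*x + 216

Solve f'(x) = 0:
  Factor: x^4 - 2*x^3 - 33*x^2 + 18*x + 216 = (x - 6)*(x - 3)*(x + 3)*(x + 4) = 0.
  ⇒ x = -4, -3, 3, 6

f''(x) = 4*x^3 - 6*x^2 - 66*x + 18
Second-derivative test at each critical point:
  f''(-4) = -70 < 0 → local maximum
  f''(-3) = 54 > 0 → local minimum
  f''(3) = -126 < 0 → local maximum
  f''(6) = 270 > 0 → local minimum

Critical points: x = -4 (local maximum); x = -3 (local minimum); x = 3 (local maximum); x = 6 (local minimum)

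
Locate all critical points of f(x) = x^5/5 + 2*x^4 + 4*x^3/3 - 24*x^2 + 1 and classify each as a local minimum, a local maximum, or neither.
f'(x) = x*(x^3 + 8*x^2 + 4*x - 48)

Solve f'(x) = 0:
  Factor: x^4 + 8*x^3 + 4*x^2 - 48*x = x*(x - 2)*(x + 4)*(x + 6) = 0.
  ⇒ x = -6, -4, 0, 2

f''(x) = 4*x^3 + 24*x^2 + 8*x - 48
Second-derivative test at each critical point:
  f''(-6) = -96 < 0 → local maximum
  f''(-4) = 48 > 0 → local minimum
  f''(0) = -48 < 0 → local maximum
  f''(2) = 96 > 0 → local minimum

Critical points: x = -6 (local maximum); x = -4 (local minimum); x = 0 (local maximum); x = 2 (local minimum)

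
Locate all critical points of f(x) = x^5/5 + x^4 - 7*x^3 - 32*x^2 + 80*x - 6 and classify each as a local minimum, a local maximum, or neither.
f'(x) = x^4 + 4*x^3 - 21*x^2 - 64*x + 80

Solve f'(x) = 0:
  Factor: x^4 + 4*x^3 - 21*x^2 - 64*x + 80 = (x - 4)*(x - 1)*(x + 4)*(x + 5) = 0.
  ⇒ x = -5, -4, 1, 4

f''(x) = 4*x^3 + 12*x^2 - 42*x - 64
Second-derivative test at each critical point:
  f''(-5) = -54 < 0 → local maximum
  f''(-4) = 40 > 0 → local minimum
  f''(1) = -90 < 0 → local maximum
  f''(4) = 216 > 0 → local minimum

Critical points: x = -5 (local maximum); x = -4 (local minimum); x = 1 (local maximum); x = 4 (local minimum)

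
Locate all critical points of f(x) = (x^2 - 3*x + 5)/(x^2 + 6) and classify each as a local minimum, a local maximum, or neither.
f'(x) = (3*x^2 + 2*x - 18)/(x^4 + 12*x^2 + 36)

Solve f'(x) = 0:
  f'(x) = (3*x^2 + 2*x - 18)/(x^2 + 6)^2; the denominator is positive wherever f is defined, so f'(x) = 0 ⇔ 3*x^2 + 2*x - 18 = 0.
  3*x^2 + 2*x - 18 = 0 has no rational roots; quadratic formula: x = (-2 ± √220)/6.
  ⇒ x = -sqrt(55)/3 - 1/3 ≈ -2.8054, -1/3 + sqrt(55)/3 ≈ 2.1387

f''(x) = 6*(-x^3 - x^2 + 18*x + 2)/(x^6 + 18*x^4 + 108*x^2 + 216)
Second-derivative test at each critical point:
  f''(-2.8054) = -0.0771 < 0 → local maximum
  f''(2.1387) = 0.1327 > 0 → local minimum

Critical points: x = -sqrt(55)/3 - 1/3 ≈ -2.8054 (local maximum); x = -1/3 + sqrt(55)/3 ≈ 2.1387 (local minimum)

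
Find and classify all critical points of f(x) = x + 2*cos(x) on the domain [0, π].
f'(x) = 1 - 2*sin(x)

Solve f'(x) = 0 on [0, π]:
  f'(x) = 0 ⇔ sin(x) = 1/2, i.e. x = arcsin(1/2) + 2nπ or x = π − arcsin(1/2) + 2nπ; keep the solutions lying in [0, π].
  ⇒ x = pi/6 ≈ 0.5236, 5*pi/6 ≈ 2.6180

f''(x) = -2*cos(x)
Second-derivative test at each critical point:
  f''(0.5236) = -1.7321 < 0 → local maximum
  f''(2.6180) = 1.7321 > 0 → local minimum

Critical points: x = pi/6 ≈ 0.5236 (local maximum); x = 5*pi/6 ≈ 2.6180 (local minimum)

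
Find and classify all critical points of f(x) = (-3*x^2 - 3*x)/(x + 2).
f'(x) = 3*(-x^2 - 4*x - 2)/(x^2 + 4*x + 4)

Solve f'(x) = 0:
  f'(x) = -3*(x^2 + 4*x + 2)/(x + 2)^2; the denominator is positive wherever f is defined, so f'(x) = 0 ⇔ -3*x^2 - 12*x - 6 = 0.
  Factor: -3*x^2 - 12*x - 6 = -3*(x^2 + 4*x + 2); x^2 + 4*x + 2 = 0 has no rational roots; quadratic formula: x = (-4 ± √8)/2.
  ⇒ x = -2 - sqrt(2) ≈ -3.4142, -2 + sqrt(2) ≈ -0.5858

f''(x) = -12/(x^3 + 6*x^2 + 12*x + 8)
Second-derivative test at each critical point:
  f''(-3.4142) = 4.2426 > 0 → local minimum
  f''(-0.5858) = -4.2426 < 0 → local maximum

Critical points: x = -2 - sqrt(2) ≈ -3.4142 (local minimum); x = -2 + sqrt(2) ≈ -0.5858 (local maximum)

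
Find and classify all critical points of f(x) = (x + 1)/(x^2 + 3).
f'(x) = (x^2 - 2*x*(x + 1) + 3)/(x^2 + 3)^2

Solve f'(x) = 0:
  f'(x) = -(x - 1)*(x + 3)/(x^2 + 3)^2; the denominator is positive wherever f is defined, so f'(x) = 0 ⇔ -x^2 - 2*x + 3 = 0.
  Factor: -x^2 - 2*x + 3 = -(x - 1)*(x + 3) = 0.
  ⇒ x = -3, 1

f''(x) = 2*(4*x^2*(x + 1) - (3*x + 1)*(x^2 + 3))/(x^2 + 3)^3
Second-derivative test at each critical point:
  f''(-3) = 1/36 > 0 → local minimum
  f''(1) = -1/4 < 0 → local maximum

Critical points: x = -3 (local minimum); x = 1 (local maximum)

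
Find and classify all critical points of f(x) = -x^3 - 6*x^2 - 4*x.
f'(x) = -3*x^2 - 12*x - 4

Solve f'(x) = 0:
  3*x^2 + 12*x + 4 = 0 has no rational roots; quadratic formula: x = (-12 ± √96)/6.
  ⇒ x = -2 - 2*sqrt(6)/3 ≈ -3.6330, -2 + 2*sqrt(6)/3 ≈ -0.3670

f''(x) = -6*x - 12
Second-derivative test at each critical point:
  f''(-3.6330) = 9.7980 > 0 → local minimum
  f''(-0.3670) = -9.7980 < 0 → local maximum

Critical points: x = -2 - 2*sqrt(6)/3 ≈ -3.6330 (local minimum); x = -2 + 2*sqrt(6)/3 ≈ -0.3670 (local maximum)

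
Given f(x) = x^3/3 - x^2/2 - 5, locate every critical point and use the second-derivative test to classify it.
f'(x) = x*(x - 1)

Solve f'(x) = 0:
  Factor: x^2 - x = x*(x - 1) = 0.
  ⇒ x = 0, 1

f''(x) = 2*x - 1
Second-derivative test at each critical point:
  f''(0) = -1 < 0 → local maximum
  f''(1) = 1 > 0 → local minimum

Critical points: x = 0 (local maximum); x = 1 (local minimum)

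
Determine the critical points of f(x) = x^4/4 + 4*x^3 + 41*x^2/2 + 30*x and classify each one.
f'(x) = x^3 + 12*x^2 + 41*x + 30

Solve f'(x) = 0:
  Factor: x^3 + 12*x^2 + 41*x + 30 = (x + 1)*(x + 5)*(x + 6) = 0.
  ⇒ x = -6, -5, -1

f''(x) = 3*x^2 + 24*x + 41
Second-derivative test at each critical point:
  f''(-6) = 5 > 0 → local minimum
  f''(-5) = -4 < 0 → local maximum
  f''(-1) = 20 > 0 → local minimum

Critical points: x = -6 (local minimum); x = -5 (local maximum); x = -1 (local minimum)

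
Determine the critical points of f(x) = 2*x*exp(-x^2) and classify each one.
f'(x) = 2*(1 - 2*x^2)*exp(-x^2)

Solve f'(x) = 0:
  f'(x) = (2 - 4*x^2)·exp(-x^2) and exp(-x^2) > 0 for every x, so f'(x) = 0 ⇔ 2 - 4*x^2 = 0.
  Factor: 2 - 4*x^2 = -2*(2*x^2 - 1); 2*x^2 - 1 = 0 has no rational roots; quadratic formula: x = (0 ± √8)/4.
  ⇒ x = -sqrt(2)/2 ≈ -0.7071, sqrt(2)/2 ≈ 0.7071

f''(x) = (8*x^3 - 12*x)*exp(-x^2)
Second-derivative test at each critical point:
  f''(-0.7071) = 3.4311 > 0 → local minimum
  f''(0.7071) = -3.4311 < 0 → local maximum

Critical points: x = -sqrt(2)/2 ≈ -0.7071 (local minimum); x = sqrt(2)/2 ≈ 0.7071 (local maximum)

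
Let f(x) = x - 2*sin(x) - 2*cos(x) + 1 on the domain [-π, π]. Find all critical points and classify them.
f'(x) = -2*sqrt(2)*cos(x + pi/4) + 1

Solve f'(x) = 0 on [-π, π]:
  f'(x) = 0 ⇔ 2*sin(x) - 2*cos(x) = -1. Write the left side as R·cos(x + φ) with R = √((-2)² + (-2)²) = 2*sqrt(2), cos φ = -sqrt(2)/2, sin φ = -sqrt(2)/2; then cos(x + φ) = -sqrt(2)/4. Solve for x and keep the solutions lying in [-π, π].
  ⇒ x = -pi + atan((-sqrt(7) - 1)/(1 - sqrt(7))) ≈ -1.9948, atan((-1 + sqrt(7))/(1 + sqrt(7))) ≈ 0.4240

f''(x) = 2*sqrt(2)*sin(x + pi/4)
Second-derivative test at each critical point:
  f''(-1.9948) = -2.6458 < 0 → local maximum
  f''(0.4240) = 2.6458 > 0 → local minimum

Critical points: x = -pi + atan((-sqrt(7) - 1)/(1 - sqrt(7))) ≈ -1.9948 (local maximum); x = atan((-1 + sqrt(7))/(1 + sqrt(7))) ≈ 0.4240 (local minimum)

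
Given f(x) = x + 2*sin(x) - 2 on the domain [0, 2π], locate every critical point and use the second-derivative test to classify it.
f'(x) = 2*cos(x) + 1

Solve f'(x) = 0 on [0, 2π]:
  f'(x) = 0 ⇔ cos(x) = -1/2, i.e. x = ±arccos(-1/2) + 2nπ; keep the solutions lying in [0, 2π].
  ⇒ x = 2*pi/3 ≈ 2.0944, 4*pi/3 ≈ 4.1888

f''(x) = -2*sin(x)
Second-derivative test at each critical point:
  f''(2.0944) = -1.7321 < 0 → local maximum
  f''(4.1888) = 1.7321 > 0 → local minimum

Critical points: x = 2*pi/3 ≈ 2.0944 (local maximum); x = 4*pi/3 ≈ 4.1888 (local minimum)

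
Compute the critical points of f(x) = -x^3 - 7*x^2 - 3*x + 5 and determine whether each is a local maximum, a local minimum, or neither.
f'(x) = -3*x^2 - 14*x - 3

Solve f'(x) = 0:
  3*x^2 + 14*x + 3 = 0 has no rational roots; quadratic formula: x = (-14 ± √160)/6.
  ⇒ x = -7/3 - 2*sqrt(10)/3 ≈ -4.4415, -7/3 + 2*sqrt(10)/3 ≈ -0.2251

f''(x) = -6*x - 14
Second-derivative test at each critical point:
  f''(-4.4415) = 12.6491 > 0 → local minimum
  f''(-0.2251) = -12.6491 < 0 → local maximum

Critical points: x = -7/3 - 2*sqrt(10)/3 ≈ -4.4415 (local minimum); x = -7/3 + 2*sqrt(10)/3 ≈ -0.2251 (local maximum)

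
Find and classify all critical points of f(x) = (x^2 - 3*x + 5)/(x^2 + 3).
f'(x) = (3*x^2 - 4*x - 9)/(x^4 + 6*x^2 + 9)

Solve f'(x) = 0:
  f'(x) = (3*x^2 - 4*x - 9)/(x^2 + 3)^2; the denominator is positive wherever f is defined, so f'(x) = 0 ⇔ 3*x^2 - 4*x - 9 = 0.
  3*x^2 - 4*x - 9 = 0 has no rational roots; quadratic formula: x = (4 ± √124)/6.
  ⇒ x = 2/3 - sqrt(31)/3 ≈ -1.1893, 2/3 + sqrt(31)/3 ≈ 2.5226

f''(x) = 6*(-x^3 + 2*x^2 + 9*x - 2)/(x^6 + 9*x^4 + 27*x^2 + 27)
Second-derivative test at each critical point:
  f''(-1.1893) = -0.5715 < 0 → local maximum
  f''(2.5226) = 0.1270 > 0 → local minimum

Critical points: x = 2/3 - sqrt(31)/3 ≈ -1.1893 (local maximum); x = 2/3 + sqrt(31)/3 ≈ 2.5226 (local minimum)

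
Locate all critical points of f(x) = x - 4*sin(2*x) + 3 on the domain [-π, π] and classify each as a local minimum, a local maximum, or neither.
f'(x) = 1 - 8*cos(2*x)

Solve f'(x) = 0 on [-π, π]:
  f'(x) = 0 ⇔ cos(2*x) = 1/8, i.e. 2*x = ±arccos(1/8) + 2nπ; keep the solutions lying in [-π, π].
  ⇒ x = -pi + acos(1/8)/2 ≈ -2.4189, -acos(1/8)/2 ≈ -0.7227, acos(1/8)/2 ≈ 0.7227, pi - acos(1/8)/2 ≈ 2.4189

f''(x) = 16*sin(2*x)
Second-derivative test at each critical point:
  f''(-2.4189) = 15.8745 > 0 → local minimum
  f''(-0.7227) = -15.8745 < 0 → local maximum
  f''(0.7227) = 15.8745 > 0 → local minimum
  f''(2.4189) = -15.8745 < 0 → local maximum

Critical points: x = -pi + acos(1/8)/2 ≈ -2.4189 (local minimum); x = -acos(1/8)/2 ≈ -0.7227 (local maximum); x = acos(1/8)/2 ≈ 0.7227 (local minimum); x = pi - acos(1/8)/2 ≈ 2.4189 (local maximum)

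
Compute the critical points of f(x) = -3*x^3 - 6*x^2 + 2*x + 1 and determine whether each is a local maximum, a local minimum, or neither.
f'(x) = -9*x^2 - 12*x + 2

Solve f'(x) = 0:
  9*x^2 + 12*x - 2 = 0 has no rational roots; quadratic formula: x = (-12 ± √216)/18.
  ⇒ x = -sqrt(6)/3 - 2/3 ≈ -1.4832, -2/3 + sqrt(6)/3 ≈ 0.1498

f''(x) = -18*x - 12
Second-derivative test at each critical point:
  f''(-1.4832) = 14.6969 > 0 → local minimum
  f''(0.1498) = -14.6969 < 0 → local maximum

Critical points: x = -sqrt(6)/3 - 2/3 ≈ -1.4832 (local minimum); x = -2/3 + sqrt(6)/3 ≈ 0.1498 (local maximum)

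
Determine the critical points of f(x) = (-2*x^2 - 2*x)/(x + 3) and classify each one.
f'(x) = 2*(-x^2 - 6*x - 3)/(x^2 + 6*x + 9)

Solve f'(x) = 0:
  f'(x) = -2*(x^2 + 6*x + 3)/(x + 3)^2; the denominator is positive wherever f is defined, so f'(x) = 0 ⇔ -2*x^2 - 12*x - 6 = 0.
  Factor: -2*x^2 - 12*x - 6 = -2*(x^2 + 6*x + 3); x^2 + 6*x + 3 = 0 has no rational roots; quadratic formula: x = (-6 ± √24)/2.
  ⇒ x = -3 - sqrt(6) ≈ -5.4495, -3 + sqrt(6) ≈ -0.5505

f''(x) = -24/(x^3 + 9*x^2 + 27*x + 27)
Second-derivative test at each critical point:
  f''(-5.4495) = 1.6330 > 0 → local minimum
  f''(-0.5505) = -1.6330 < 0 → local maximum

Critical points: x = -3 - sqrt(6) ≈ -5.4495 (local minimum); x = -3 + sqrt(6) ≈ -0.5505 (local maximum)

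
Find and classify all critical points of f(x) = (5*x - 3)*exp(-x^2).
f'(x) = (-2*x*(5*x - 3) + 5)*exp(-x^2)

Solve f'(x) = 0:
  f'(x) = (-10*x^2 + 6*x + 5)·exp(-x^2) and exp(-x^2) > 0 for every x, so f'(x) = 0 ⇔ -10*x^2 + 6*x + 5 = 0.
  10*x^2 - 6*x - 5 = 0 has no rational roots; quadratic formula: x = (6 ± √236)/20.
  ⇒ x = 3/10 - sqrt(59)/10 ≈ -0.4681, 3/10 + sqrt(59)/10 ≈ 1.0681

f''(x) = 2*(2*x^2*(5*x - 3) - 15*x + 3)*exp(-x^2)
Second-derivative test at each critical point:
  f''(-0.4681) = 12.3392 > 0 → local minimum
  f''(1.0681) = -4.9089 < 0 → local maximum

Critical points: x = 3/10 - sqrt(59)/10 ≈ -0.4681 (local minimum); x = 3/10 + sqrt(59)/10 ≈ 1.0681 (local maximum)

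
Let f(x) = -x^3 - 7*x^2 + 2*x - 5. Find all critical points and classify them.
f'(x) = -3*x^2 - 14*x + 2

Solve f'(x) = 0:
  3*x^2 + 14*x - 2 = 0 has no rational roots; quadratic formula: x = (-14 ± √220)/6.
  ⇒ x = -sqrt(55)/3 - 7/3 ≈ -4.8054, -7/3 + sqrt(55)/3 ≈ 0.1387

f''(x) = -6*x - 14
Second-derivative test at each critical point:
  f''(-4.8054) = 14.8324 > 0 → local minimum
  f''(0.1387) = -14.8324 < 0 → local maximum

Critical points: x = -sqrt(55)/3 - 7/3 ≈ -4.8054 (local minimum); x = -7/3 + sqrt(55)/3 ≈ 0.1387 (local maximum)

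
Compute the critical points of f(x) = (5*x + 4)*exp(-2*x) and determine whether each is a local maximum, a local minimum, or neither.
f'(x) = (-10*x - 3)*exp(-2*x)

Solve f'(x) = 0:
  f'(x) = (-10*x - 3)·exp(-2*x) and exp(-2*x) > 0 for every x, so f'(x) = 0 ⇔ -10*x - 3 = 0.
  -10*x - 3 = 0.
  ⇒ x = -3/10

f''(x) = 4*(5*x - 1)*exp(-2*x)
Second-derivative test at each critical point:
  f''(-3/10) = -18.2212 < 0 → local maximum

Critical points: x = -3/10 (local maximum)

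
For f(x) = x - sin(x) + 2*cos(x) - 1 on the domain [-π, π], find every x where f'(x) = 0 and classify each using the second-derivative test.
f'(x) = -2*sin(x) - cos(x) + 1

Solve f'(x) = 0 on [-π, π]:
  f'(x) = 0 ⇔ -2*sin(x) - cos(x) = -1. Write the left side as R·cos(x + φ) with R = √((-1)² + 2²) = sqrt(5), cos φ = -sqrt(5)/5, sin φ = 2*sqrt(5)/5; then cos(x + φ) = -sqrt(5)/5. Solve for x and keep the solutions lying in [-π, π].
  ⇒ x = 0, pi - atan(4/3) ≈ 2.2143

f''(x) = sin(x) - 2*cos(x)
Second-derivative test at each critical point:
  f''(0) = -2 < 0 → local maximum
  f''(2.2143) = 2 > 0 → local minimum

Critical points: x = 0 (local maximum); x = pi - atan(4/3) ≈ 2.2143 (local minimum)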